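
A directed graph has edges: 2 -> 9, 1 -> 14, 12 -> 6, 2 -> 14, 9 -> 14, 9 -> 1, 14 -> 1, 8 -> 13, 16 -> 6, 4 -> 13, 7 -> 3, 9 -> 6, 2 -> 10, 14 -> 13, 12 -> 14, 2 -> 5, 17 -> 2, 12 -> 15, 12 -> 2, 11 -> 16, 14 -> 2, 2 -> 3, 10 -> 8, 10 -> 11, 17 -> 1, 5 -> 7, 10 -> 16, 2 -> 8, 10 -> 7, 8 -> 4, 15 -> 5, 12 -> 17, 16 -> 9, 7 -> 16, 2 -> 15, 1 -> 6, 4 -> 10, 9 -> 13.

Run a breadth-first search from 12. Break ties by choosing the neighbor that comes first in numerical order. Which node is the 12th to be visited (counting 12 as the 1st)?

Visit 12; enqueue 2, 6, 14, 15, 17 → queue [2, 6, 14, 15, 17]
Visit 2; enqueue 3, 5, 8, 9, 10 → queue [6, 14, 15, 17, 3, 5, 8, 9, 10]
Visit 6 → queue [14, 15, 17, 3, 5, 8, 9, 10]
Visit 14; enqueue 1, 13 → queue [15, 17, 3, 5, 8, 9, 10, 1, 13]
Visit 15 → queue [17, 3, 5, 8, 9, 10, 1, 13]
Visit 17 → queue [3, 5, 8, 9, 10, 1, 13]
Visit 3 → queue [5, 8, 9, 10, 1, 13]
Visit 5; enqueue 7 → queue [8, 9, 10, 1, 13, 7]
Visit 8; enqueue 4 → queue [9, 10, 1, 13, 7, 4]
Visit 9 → queue [10, 1, 13, 7, 4]
Visit 10; enqueue 11, 16 → queue [1, 13, 7, 4, 11, 16]
Visit 1 → queue [13, 7, 4, 11, 16]
Visit 13 → queue [7, 4, 11, 16]
Visit 7 → queue [4, 11, 16]
Visit 4 → queue [11, 16]
Visit 11 → queue [16]
Visit 16 → queue []

Visit order: 12, 2, 6, 14, 15, 17, 3, 5, 8, 9, 10, 1, 13, 7, 4, 11, 16

1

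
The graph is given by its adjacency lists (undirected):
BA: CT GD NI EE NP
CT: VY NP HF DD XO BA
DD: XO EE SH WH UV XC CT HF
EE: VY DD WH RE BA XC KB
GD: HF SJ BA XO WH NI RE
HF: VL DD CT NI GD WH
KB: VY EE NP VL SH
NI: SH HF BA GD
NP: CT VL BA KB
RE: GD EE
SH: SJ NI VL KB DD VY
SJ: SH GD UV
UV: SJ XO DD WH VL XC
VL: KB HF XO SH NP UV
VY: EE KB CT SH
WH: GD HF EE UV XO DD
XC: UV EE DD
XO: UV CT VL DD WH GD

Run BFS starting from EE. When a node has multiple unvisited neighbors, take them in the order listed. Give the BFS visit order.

EE -> VY -> DD -> WH -> RE -> BA -> XC -> KB -> CT -> SH -> XO -> UV -> HF -> GD -> NI -> NP -> VL -> SJ

Visit EE; enqueue VY, DD, WH, RE, BA, XC, KB → queue [VY, DD, WH, RE, BA, XC, KB]
Visit VY; enqueue CT, SH → queue [DD, WH, RE, BA, XC, KB, CT, SH]
Visit DD; enqueue XO, UV, HF → queue [WH, RE, BA, XC, KB, CT, SH, XO, UV, HF]
Visit WH; enqueue GD → queue [RE, BA, XC, KB, CT, SH, XO, UV, HF, GD]
Visit RE → queue [BA, XC, KB, CT, SH, XO, UV, HF, GD]
Visit BA; enqueue NI, NP → queue [XC, KB, CT, SH, XO, UV, HF, GD, NI, NP]
Visit XC → queue [KB, CT, SH, XO, UV, HF, GD, NI, NP]
Visit KB; enqueue VL → queue [CT, SH, XO, UV, HF, GD, NI, NP, VL]
Visit CT → queue [SH, XO, UV, HF, GD, NI, NP, VL]
Visit SH; enqueue SJ → queue [XO, UV, HF, GD, NI, NP, VL, SJ]
Visit XO → queue [UV, HF, GD, NI, NP, VL, SJ]
Visit UV → queue [HF, GD, NI, NP, VL, SJ]
Visit HF → queue [GD, NI, NP, VL, SJ]
Visit GD → queue [NI, NP, VL, SJ]
Visit NI → queue [NP, VL, SJ]
Visit NP → queue [VL, SJ]
Visit VL → queue [SJ]
Visit SJ → queue []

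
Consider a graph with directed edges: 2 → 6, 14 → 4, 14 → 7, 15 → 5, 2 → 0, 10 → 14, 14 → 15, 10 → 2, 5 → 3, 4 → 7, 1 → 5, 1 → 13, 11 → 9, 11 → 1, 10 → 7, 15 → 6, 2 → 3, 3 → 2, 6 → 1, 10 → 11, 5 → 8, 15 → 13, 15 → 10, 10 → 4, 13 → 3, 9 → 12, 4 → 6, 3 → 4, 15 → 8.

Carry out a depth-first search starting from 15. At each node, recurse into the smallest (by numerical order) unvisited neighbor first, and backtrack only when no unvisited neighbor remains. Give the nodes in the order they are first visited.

Visit 15
15 → 5
5 → 3
3 → 2
2 → 0
2 → 6
6 → 1
1 → 13
3 → 4
4 → 7
5 → 8
15 → 10
10 → 11
11 → 9
9 → 12
10 → 14

15, 5, 3, 2, 0, 6, 1, 13, 4, 7, 8, 10, 11, 9, 12, 14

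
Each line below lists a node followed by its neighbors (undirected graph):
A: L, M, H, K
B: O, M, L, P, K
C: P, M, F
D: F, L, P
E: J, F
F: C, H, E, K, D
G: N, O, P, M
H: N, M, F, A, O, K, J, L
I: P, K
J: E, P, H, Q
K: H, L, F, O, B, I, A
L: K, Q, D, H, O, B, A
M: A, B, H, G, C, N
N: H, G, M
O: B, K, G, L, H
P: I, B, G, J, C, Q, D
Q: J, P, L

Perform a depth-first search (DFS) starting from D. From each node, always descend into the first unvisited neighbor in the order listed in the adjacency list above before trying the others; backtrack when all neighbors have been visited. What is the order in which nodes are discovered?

Visit D
D → F
F → C
C → P
P → I
I → K
K → H
H → N
N → G
G → O
O → B
B → M
M → A
A → L
L → Q
Q → J
J → E

D, F, C, P, I, K, H, N, G, O, B, M, A, L, Q, J, E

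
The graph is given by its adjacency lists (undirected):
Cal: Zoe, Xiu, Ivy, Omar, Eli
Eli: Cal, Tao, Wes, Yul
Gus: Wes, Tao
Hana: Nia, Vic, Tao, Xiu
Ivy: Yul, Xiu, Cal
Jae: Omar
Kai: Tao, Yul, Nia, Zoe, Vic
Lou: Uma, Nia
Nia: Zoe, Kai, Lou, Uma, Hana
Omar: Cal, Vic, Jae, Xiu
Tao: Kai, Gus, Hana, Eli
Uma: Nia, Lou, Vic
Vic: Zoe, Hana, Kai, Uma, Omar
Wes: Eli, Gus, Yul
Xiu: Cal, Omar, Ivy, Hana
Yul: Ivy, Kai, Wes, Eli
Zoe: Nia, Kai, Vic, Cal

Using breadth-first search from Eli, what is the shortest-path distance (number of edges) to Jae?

3

Level 0: Eli
Level 1: Cal, Tao, Wes, Yul
Level 2: Gus, Hana, Ivy, Kai, Omar, Xiu, Zoe
Level 3: Jae, Nia, Vic
Level 4: Lou, Uma
Jae first appears at level 3.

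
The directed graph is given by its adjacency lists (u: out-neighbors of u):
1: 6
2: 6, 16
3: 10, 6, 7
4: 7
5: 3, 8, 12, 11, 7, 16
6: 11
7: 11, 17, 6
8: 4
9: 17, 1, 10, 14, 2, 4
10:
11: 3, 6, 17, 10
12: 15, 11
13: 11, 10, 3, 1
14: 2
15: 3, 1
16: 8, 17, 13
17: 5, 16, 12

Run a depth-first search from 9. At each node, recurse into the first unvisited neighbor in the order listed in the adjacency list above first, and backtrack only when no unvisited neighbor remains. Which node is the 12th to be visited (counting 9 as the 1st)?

15

Visit 9
9 → 17
17 → 5
5 → 3
3 → 10
3 → 6
6 → 11
3 → 7
5 → 8
8 → 4
5 → 12
12 → 15
15 → 1
5 → 16
16 → 13
9 → 14
14 → 2

Visit order: 9, 17, 5, 3, 10, 6, 11, 7, 8, 4, 12, 15, 1, 16, 13, 14, 2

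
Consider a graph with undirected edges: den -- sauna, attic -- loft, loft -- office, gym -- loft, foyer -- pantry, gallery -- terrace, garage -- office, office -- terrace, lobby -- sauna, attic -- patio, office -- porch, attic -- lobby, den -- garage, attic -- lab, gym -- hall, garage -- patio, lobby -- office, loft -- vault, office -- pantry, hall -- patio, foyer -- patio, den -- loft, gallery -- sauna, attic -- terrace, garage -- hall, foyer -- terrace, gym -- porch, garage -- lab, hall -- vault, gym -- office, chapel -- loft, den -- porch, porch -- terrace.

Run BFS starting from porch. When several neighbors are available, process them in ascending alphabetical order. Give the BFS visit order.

porch den gym office terrace garage loft sauna hall lobby pantry attic foyer gallery lab patio chapel vault

Visit porch; enqueue den, gym, office, terrace → queue [den, gym, office, terrace]
Visit den; enqueue garage, loft, sauna → queue [gym, office, terrace, garage, loft, sauna]
Visit gym; enqueue hall → queue [office, terrace, garage, loft, sauna, hall]
Visit office; enqueue lobby, pantry → queue [terrace, garage, loft, sauna, hall, lobby, pantry]
Visit terrace; enqueue attic, foyer, gallery → queue [garage, loft, sauna, hall, lobby, pantry, attic, foyer, gallery]
Visit garage; enqueue lab, patio → queue [loft, sauna, hall, lobby, pantry, attic, foyer, gallery, lab, patio]
Visit loft; enqueue chapel, vault → queue [sauna, hall, lobby, pantry, attic, foyer, gallery, lab, patio, chapel, vault]
Visit sauna → queue [hall, lobby, pantry, attic, foyer, gallery, lab, patio, chapel, vault]
Visit hall → queue [lobby, pantry, attic, foyer, gallery, lab, patio, chapel, vault]
Visit lobby → queue [pantry, attic, foyer, gallery, lab, patio, chapel, vault]
Visit pantry → queue [attic, foyer, gallery, lab, patio, chapel, vault]
Visit attic → queue [foyer, gallery, lab, patio, chapel, vault]
Visit foyer → queue [gallery, lab, patio, chapel, vault]
Visit gallery → queue [lab, patio, chapel, vault]
Visit lab → queue [patio, chapel, vault]
Visit patio → queue [chapel, vault]
Visit chapel → queue [vault]
Visit vault → queue []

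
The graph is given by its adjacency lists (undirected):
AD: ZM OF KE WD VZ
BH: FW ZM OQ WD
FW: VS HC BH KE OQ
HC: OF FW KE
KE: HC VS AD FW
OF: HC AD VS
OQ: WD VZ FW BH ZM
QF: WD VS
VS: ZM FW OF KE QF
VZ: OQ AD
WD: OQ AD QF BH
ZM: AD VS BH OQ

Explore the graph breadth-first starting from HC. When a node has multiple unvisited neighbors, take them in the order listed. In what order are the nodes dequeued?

HC → OF → FW → KE → AD → VS → BH → OQ → ZM → WD → VZ → QF

Visit HC; enqueue OF, FW, KE → queue [OF, FW, KE]
Visit OF; enqueue AD, VS → queue [FW, KE, AD, VS]
Visit FW; enqueue BH, OQ → queue [KE, AD, VS, BH, OQ]
Visit KE → queue [AD, VS, BH, OQ]
Visit AD; enqueue ZM, WD, VZ → queue [VS, BH, OQ, ZM, WD, VZ]
Visit VS; enqueue QF → queue [BH, OQ, ZM, WD, VZ, QF]
Visit BH → queue [OQ, ZM, WD, VZ, QF]
Visit OQ → queue [ZM, WD, VZ, QF]
Visit ZM → queue [WD, VZ, QF]
Visit WD → queue [VZ, QF]
Visit VZ → queue [QF]
Visit QF → queue []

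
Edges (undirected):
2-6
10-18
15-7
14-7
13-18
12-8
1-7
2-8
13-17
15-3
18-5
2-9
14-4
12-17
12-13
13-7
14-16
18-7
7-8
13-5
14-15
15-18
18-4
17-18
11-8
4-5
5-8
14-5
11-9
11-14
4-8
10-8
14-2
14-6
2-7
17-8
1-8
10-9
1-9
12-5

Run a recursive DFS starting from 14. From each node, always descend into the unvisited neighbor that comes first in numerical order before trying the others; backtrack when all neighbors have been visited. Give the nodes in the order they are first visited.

14 → 2 → 6 → 7 → 1 → 8 → 4 → 5 → 12 → 13 → 17 → 18 → 10 → 9 → 11 → 15 → 3 → 16

Visit 14
14 → 2
2 → 6
2 → 7
7 → 1
1 → 8
8 → 4
4 → 5
5 → 12
12 → 13
13 → 17
17 → 18
18 → 10
10 → 9
9 → 11
18 → 15
15 → 3
14 → 16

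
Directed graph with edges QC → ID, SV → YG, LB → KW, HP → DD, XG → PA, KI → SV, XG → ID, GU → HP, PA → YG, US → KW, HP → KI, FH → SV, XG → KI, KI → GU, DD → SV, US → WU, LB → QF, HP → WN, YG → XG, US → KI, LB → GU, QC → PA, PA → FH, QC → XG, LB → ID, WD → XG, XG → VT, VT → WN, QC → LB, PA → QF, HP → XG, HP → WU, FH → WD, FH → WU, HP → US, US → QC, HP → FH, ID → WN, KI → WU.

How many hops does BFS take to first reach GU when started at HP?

Level 0: HP
Level 1: DD, FH, KI, US, WN, WU, XG
Level 2: GU, ID, KW, PA, QC, SV, VT, WD
Level 3: LB, QF, YG
GU first appears at level 2.

2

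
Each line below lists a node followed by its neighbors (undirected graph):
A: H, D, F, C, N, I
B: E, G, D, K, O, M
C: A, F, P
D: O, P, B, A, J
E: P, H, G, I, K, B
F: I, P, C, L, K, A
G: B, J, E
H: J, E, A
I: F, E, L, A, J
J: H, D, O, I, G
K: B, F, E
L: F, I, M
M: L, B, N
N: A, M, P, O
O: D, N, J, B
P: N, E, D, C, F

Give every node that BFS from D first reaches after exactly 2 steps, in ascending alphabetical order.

C, E, F, G, H, I, K, M, N

Level 0: D
Level 1: A, B, J, O, P
Level 2: C, E, F, G, H, I, K, M, N
Level 3: L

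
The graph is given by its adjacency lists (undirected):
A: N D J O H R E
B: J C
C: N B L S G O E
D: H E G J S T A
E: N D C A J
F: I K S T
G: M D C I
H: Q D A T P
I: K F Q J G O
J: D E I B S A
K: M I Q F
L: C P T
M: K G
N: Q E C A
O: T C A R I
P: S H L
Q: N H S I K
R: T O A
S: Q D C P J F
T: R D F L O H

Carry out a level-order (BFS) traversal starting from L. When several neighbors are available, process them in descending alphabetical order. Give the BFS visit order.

Visit L; enqueue T, P, C → queue [T, P, C]
Visit T; enqueue R, O, H, F, D → queue [P, C, R, O, H, F, D]
Visit P; enqueue S → queue [C, R, O, H, F, D, S]
Visit C; enqueue N, G, E, B → queue [R, O, H, F, D, S, N, G, E, B]
Visit R; enqueue A → queue [O, H, F, D, S, N, G, E, B, A]
Visit O; enqueue I → queue [H, F, D, S, N, G, E, B, A, I]
Visit H; enqueue Q → queue [F, D, S, N, G, E, B, A, I, Q]
Visit F; enqueue K → queue [D, S, N, G, E, B, A, I, Q, K]
Visit D; enqueue J → queue [S, N, G, E, B, A, I, Q, K, J]
Visit S → queue [N, G, E, B, A, I, Q, K, J]
Visit N → queue [G, E, B, A, I, Q, K, J]
Visit G; enqueue M → queue [E, B, A, I, Q, K, J, M]
Visit E → queue [B, A, I, Q, K, J, M]
Visit B → queue [A, I, Q, K, J, M]
Visit A → queue [I, Q, K, J, M]
Visit I → queue [Q, K, J, M]
Visit Q → queue [K, J, M]
Visit K → queue [J, M]
Visit J → queue [M]
Visit M → queue []

L → T → P → C → R → O → H → F → D → S → N → G → E → B → A → I → Q → K → J → M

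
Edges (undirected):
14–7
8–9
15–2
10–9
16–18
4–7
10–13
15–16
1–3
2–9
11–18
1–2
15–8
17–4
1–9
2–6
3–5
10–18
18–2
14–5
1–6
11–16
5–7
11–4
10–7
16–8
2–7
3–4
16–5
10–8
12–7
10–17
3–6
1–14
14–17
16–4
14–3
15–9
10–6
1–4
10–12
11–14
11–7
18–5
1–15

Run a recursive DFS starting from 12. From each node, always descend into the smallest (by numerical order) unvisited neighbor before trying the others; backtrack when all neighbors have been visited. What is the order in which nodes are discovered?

Visit 12
12 → 7
7 → 2
2 → 1
1 → 3
3 → 4
4 → 11
11 → 14
14 → 5
5 → 16
16 → 8
8 → 9
9 → 10
10 → 6
10 → 13
10 → 17
10 → 18
9 → 15

12, 7, 2, 1, 3, 4, 11, 14, 5, 16, 8, 9, 10, 6, 13, 17, 18, 15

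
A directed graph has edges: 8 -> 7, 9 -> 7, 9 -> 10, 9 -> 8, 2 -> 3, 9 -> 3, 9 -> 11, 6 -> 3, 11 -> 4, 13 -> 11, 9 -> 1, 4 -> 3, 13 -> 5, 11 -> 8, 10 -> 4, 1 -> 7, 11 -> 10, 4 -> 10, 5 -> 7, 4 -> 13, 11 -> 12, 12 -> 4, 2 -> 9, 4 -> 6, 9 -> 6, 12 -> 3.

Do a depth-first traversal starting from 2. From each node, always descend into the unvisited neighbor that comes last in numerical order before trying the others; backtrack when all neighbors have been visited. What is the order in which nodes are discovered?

Visit 2
2 → 9
9 → 11
11 → 12
12 → 4
4 → 13
13 → 5
5 → 7
4 → 10
4 → 6
6 → 3
11 → 8
9 → 1

2, 9, 11, 12, 4, 13, 5, 7, 10, 6, 3, 8, 1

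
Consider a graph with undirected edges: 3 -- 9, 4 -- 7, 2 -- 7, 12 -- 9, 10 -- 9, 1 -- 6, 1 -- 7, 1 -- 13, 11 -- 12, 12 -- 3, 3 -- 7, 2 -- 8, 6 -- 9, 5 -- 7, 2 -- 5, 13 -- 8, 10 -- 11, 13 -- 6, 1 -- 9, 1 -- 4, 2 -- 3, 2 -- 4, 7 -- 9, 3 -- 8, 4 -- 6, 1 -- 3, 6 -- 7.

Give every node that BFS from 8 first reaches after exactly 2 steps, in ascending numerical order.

Level 0: 8
Level 1: 2, 3, 13
Level 2: 1, 4, 5, 6, 7, 9, 12
Level 3: 10, 11

1, 4, 5, 6, 7, 9, 12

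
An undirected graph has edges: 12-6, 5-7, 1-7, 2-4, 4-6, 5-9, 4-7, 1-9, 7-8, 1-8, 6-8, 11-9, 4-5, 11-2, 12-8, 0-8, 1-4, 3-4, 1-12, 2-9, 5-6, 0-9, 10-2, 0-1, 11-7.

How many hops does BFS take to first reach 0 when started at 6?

Level 0: 6
Level 1: 4, 5, 8, 12
Level 2: 0, 1, 2, 3, 7, 9
Level 3: 10, 11
0 first appears at level 2.

2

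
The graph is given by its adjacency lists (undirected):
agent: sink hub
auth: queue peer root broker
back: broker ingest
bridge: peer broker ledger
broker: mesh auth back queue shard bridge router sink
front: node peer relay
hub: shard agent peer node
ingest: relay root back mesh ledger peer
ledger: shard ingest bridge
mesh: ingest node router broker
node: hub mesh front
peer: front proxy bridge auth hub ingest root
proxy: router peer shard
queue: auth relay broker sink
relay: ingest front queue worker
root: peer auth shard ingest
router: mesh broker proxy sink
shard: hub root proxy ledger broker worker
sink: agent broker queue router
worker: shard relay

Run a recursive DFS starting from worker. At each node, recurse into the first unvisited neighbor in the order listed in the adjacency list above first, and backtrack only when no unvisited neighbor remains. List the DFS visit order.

worker → shard → hub → agent → sink → broker → mesh → ingest → relay → front → node → peer → proxy → router → bridge → ledger → auth → queue → root → back

Visit worker
worker → shard
shard → hub
hub → agent
agent → sink
sink → broker
broker → mesh
mesh → ingest
ingest → relay
relay → front
front → node
front → peer
peer → proxy
proxy → router
peer → bridge
bridge → ledger
peer → auth
auth → queue
auth → root
ingest → back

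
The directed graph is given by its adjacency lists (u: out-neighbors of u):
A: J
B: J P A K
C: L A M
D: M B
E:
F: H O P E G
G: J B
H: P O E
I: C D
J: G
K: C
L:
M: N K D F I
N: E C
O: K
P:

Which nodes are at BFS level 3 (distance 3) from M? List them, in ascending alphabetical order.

A, J, L

Level 0: M
Level 1: D, F, I, K, N
Level 2: B, C, E, G, H, O, P
Level 3: A, J, L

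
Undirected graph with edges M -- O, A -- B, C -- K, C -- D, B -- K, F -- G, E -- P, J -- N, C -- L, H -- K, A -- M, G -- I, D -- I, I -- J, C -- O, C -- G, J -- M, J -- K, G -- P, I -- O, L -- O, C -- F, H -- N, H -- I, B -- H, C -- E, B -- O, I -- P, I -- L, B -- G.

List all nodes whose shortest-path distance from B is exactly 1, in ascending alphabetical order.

Level 0: B
Level 1: A, G, H, K, O
Level 2: C, F, I, J, L, M, N, P
Level 3: D, E

A, G, H, K, O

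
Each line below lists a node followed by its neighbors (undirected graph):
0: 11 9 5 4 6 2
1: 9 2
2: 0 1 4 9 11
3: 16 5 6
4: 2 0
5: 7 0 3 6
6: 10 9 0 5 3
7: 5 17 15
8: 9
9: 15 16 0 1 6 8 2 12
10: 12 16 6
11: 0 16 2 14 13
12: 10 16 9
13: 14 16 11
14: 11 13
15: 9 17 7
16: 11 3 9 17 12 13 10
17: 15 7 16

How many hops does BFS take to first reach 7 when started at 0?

Level 0: 0
Level 1: 2, 4, 5, 6, 9, 11
Level 2: 1, 3, 7, 8, 10, 12, 13, 14, 15, 16
Level 3: 17
7 first appears at level 2.

2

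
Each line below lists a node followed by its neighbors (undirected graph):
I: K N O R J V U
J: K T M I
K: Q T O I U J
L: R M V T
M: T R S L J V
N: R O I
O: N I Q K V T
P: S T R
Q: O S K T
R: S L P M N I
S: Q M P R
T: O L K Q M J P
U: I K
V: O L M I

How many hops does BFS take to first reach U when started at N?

2

Level 0: N
Level 1: I, O, R
Level 2: J, K, L, M, P, Q, S, T, U, V
U first appears at level 2.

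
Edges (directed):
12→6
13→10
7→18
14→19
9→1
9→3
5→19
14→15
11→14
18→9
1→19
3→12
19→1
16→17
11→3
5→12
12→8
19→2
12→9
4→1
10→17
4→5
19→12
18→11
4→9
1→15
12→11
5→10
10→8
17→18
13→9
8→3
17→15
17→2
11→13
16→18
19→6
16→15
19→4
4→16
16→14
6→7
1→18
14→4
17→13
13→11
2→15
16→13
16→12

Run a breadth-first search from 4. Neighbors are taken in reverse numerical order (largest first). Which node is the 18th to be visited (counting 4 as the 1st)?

Visit 4; enqueue 16, 9, 5, 1 → queue [16, 9, 5, 1]
Visit 16; enqueue 18, 17, 15, 14, 13, 12 → queue [9, 5, 1, 18, 17, 15, 14, 13, 12]
Visit 9; enqueue 3 → queue [5, 1, 18, 17, 15, 14, 13, 12, 3]
Visit 5; enqueue 19, 10 → queue [1, 18, 17, 15, 14, 13, 12, 3, 19, 10]
Visit 1 → queue [18, 17, 15, 14, 13, 12, 3, 19, 10]
Visit 18; enqueue 11 → queue [17, 15, 14, 13, 12, 3, 19, 10, 11]
Visit 17; enqueue 2 → queue [15, 14, 13, 12, 3, 19, 10, 11, 2]
Visit 15 → queue [14, 13, 12, 3, 19, 10, 11, 2]
Visit 14 → queue [13, 12, 3, 19, 10, 11, 2]
Visit 13 → queue [12, 3, 19, 10, 11, 2]
Visit 12; enqueue 8, 6 → queue [3, 19, 10, 11, 2, 8, 6]
Visit 3 → queue [19, 10, 11, 2, 8, 6]
Visit 19 → queue [10, 11, 2, 8, 6]
Visit 10 → queue [11, 2, 8, 6]
Visit 11 → queue [2, 8, 6]
Visit 2 → queue [8, 6]
Visit 8 → queue [6]
Visit 6; enqueue 7 → queue [7]
Visit 7 → queue []

Visit order: 4, 16, 9, 5, 1, 18, 17, 15, 14, 13, 12, 3, 19, 10, 11, 2, 8, 6, 7

6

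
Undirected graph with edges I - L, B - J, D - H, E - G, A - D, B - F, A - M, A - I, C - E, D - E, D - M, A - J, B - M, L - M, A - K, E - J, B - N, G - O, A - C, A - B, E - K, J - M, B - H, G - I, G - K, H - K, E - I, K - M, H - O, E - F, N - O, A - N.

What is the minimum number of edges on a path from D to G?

Level 0: D
Level 1: A, E, H, M
Level 2: B, C, F, G, I, J, K, L, N, O
G first appears at level 2.

2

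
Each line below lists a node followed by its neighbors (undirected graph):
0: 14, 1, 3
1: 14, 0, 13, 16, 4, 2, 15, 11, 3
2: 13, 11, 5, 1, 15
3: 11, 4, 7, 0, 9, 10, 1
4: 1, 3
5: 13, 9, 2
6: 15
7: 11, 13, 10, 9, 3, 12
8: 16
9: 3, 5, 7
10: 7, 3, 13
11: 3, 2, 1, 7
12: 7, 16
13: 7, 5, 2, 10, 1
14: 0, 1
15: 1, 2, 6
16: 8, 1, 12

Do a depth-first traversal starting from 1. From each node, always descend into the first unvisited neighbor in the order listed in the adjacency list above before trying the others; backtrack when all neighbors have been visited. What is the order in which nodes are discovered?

1 14 0 3 11 2 13 7 10 9 5 12 16 8 15 6 4

Visit 1
1 → 14
14 → 0
0 → 3
3 → 11
11 → 2
2 → 13
13 → 7
7 → 10
7 → 9
9 → 5
7 → 12
12 → 16
16 → 8
2 → 15
15 → 6
3 → 4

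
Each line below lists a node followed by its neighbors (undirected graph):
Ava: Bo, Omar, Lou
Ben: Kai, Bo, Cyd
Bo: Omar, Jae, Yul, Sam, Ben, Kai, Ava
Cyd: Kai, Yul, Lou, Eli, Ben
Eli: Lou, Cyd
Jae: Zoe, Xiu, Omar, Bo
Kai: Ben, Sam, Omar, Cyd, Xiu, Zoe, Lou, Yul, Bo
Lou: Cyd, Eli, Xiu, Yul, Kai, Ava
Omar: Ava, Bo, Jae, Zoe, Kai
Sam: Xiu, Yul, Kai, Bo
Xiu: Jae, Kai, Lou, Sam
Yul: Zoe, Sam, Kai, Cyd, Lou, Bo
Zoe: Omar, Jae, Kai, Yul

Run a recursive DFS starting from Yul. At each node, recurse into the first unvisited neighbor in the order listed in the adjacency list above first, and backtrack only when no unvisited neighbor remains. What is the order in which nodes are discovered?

Visit Yul
Yul → Zoe
Zoe → Omar
Omar → Ava
Ava → Bo
Bo → Jae
Jae → Xiu
Xiu → Kai
Kai → Ben
Ben → Cyd
Cyd → Lou
Lou → Eli
Kai → Sam

Yul -> Zoe -> Omar -> Ava -> Bo -> Jae -> Xiu -> Kai -> Ben -> Cyd -> Lou -> Eli -> Sam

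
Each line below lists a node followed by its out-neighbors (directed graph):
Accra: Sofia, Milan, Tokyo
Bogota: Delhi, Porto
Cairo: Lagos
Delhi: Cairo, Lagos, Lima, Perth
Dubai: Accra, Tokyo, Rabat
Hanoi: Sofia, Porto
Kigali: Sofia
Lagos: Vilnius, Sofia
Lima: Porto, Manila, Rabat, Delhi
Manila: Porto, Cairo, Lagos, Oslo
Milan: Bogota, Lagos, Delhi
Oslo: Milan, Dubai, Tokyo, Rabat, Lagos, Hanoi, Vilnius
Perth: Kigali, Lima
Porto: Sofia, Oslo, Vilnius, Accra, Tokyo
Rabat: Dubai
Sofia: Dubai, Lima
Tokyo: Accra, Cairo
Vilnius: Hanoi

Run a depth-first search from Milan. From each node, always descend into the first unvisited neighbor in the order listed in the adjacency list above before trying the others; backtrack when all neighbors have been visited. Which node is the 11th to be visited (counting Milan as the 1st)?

Tokyo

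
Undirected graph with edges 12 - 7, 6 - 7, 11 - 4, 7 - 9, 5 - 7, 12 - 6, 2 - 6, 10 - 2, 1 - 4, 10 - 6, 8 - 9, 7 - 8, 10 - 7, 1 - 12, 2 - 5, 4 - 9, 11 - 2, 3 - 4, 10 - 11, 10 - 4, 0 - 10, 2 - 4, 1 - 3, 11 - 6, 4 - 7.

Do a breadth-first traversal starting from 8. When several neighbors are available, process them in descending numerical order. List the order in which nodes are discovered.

8, 9, 7, 4, 12, 10, 6, 5, 11, 3, 2, 1, 0

Visit 8; enqueue 9, 7 → queue [9, 7]
Visit 9; enqueue 4 → queue [7, 4]
Visit 7; enqueue 12, 10, 6, 5 → queue [4, 12, 10, 6, 5]
Visit 4; enqueue 11, 3, 2, 1 → queue [12, 10, 6, 5, 11, 3, 2, 1]
Visit 12 → queue [10, 6, 5, 11, 3, 2, 1]
Visit 10; enqueue 0 → queue [6, 5, 11, 3, 2, 1, 0]
Visit 6 → queue [5, 11, 3, 2, 1, 0]
Visit 5 → queue [11, 3, 2, 1, 0]
Visit 11 → queue [3, 2, 1, 0]
Visit 3 → queue [2, 1, 0]
Visit 2 → queue [1, 0]
Visit 1 → queue [0]
Visit 0 → queue []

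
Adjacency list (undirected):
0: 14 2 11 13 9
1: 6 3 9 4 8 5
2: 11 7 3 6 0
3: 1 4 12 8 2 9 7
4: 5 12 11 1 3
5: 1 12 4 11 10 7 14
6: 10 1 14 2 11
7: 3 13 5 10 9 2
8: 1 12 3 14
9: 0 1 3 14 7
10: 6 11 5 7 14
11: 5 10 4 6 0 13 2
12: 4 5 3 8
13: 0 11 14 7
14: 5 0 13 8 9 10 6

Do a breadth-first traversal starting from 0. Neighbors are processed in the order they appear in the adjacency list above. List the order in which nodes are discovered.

0 14 2 11 13 9 5 8 10 6 7 3 4 1 12

Visit 0; enqueue 14, 2, 11, 13, 9 → queue [14, 2, 11, 13, 9]
Visit 14; enqueue 5, 8, 10, 6 → queue [2, 11, 13, 9, 5, 8, 10, 6]
Visit 2; enqueue 7, 3 → queue [11, 13, 9, 5, 8, 10, 6, 7, 3]
Visit 11; enqueue 4 → queue [13, 9, 5, 8, 10, 6, 7, 3, 4]
Visit 13 → queue [9, 5, 8, 10, 6, 7, 3, 4]
Visit 9; enqueue 1 → queue [5, 8, 10, 6, 7, 3, 4, 1]
Visit 5; enqueue 12 → queue [8, 10, 6, 7, 3, 4, 1, 12]
Visit 8 → queue [10, 6, 7, 3, 4, 1, 12]
Visit 10 → queue [6, 7, 3, 4, 1, 12]
Visit 6 → queue [7, 3, 4, 1, 12]
Visit 7 → queue [3, 4, 1, 12]
Visit 3 → queue [4, 1, 12]
Visit 4 → queue [1, 12]
Visit 1 → queue [12]
Visit 12 → queue []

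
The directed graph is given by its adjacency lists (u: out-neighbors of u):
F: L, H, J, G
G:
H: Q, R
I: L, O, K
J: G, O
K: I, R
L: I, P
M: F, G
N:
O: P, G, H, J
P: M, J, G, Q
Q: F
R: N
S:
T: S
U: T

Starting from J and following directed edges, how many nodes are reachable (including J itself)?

13

BFS from J visits: J, G, O, P, H, M, Q, R, F, N, L, I, K
Reachable nodes: 13 of 16 total.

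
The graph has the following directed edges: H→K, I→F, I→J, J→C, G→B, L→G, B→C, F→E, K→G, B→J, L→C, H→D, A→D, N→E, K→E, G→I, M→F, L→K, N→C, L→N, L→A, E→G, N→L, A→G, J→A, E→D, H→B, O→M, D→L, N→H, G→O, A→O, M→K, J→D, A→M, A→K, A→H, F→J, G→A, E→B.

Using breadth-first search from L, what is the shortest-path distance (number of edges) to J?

3

Level 0: L
Level 1: A, C, G, K, N
Level 2: B, D, E, H, I, M, O
Level 3: F, J
J first appears at level 3.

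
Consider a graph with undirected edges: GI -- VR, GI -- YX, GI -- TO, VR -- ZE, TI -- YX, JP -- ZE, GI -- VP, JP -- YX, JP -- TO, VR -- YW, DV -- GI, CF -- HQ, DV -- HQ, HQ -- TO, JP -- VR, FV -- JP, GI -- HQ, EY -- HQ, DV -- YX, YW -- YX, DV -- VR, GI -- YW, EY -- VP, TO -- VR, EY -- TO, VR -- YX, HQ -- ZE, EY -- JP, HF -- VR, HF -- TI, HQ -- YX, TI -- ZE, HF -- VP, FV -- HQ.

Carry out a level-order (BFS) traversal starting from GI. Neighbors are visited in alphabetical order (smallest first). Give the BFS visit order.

GI, DV, HQ, TO, VP, VR, YW, YX, CF, EY, FV, ZE, JP, HF, TI

Visit GI; enqueue DV, HQ, TO, VP, VR, YW, YX → queue [DV, HQ, TO, VP, VR, YW, YX]
Visit DV → queue [HQ, TO, VP, VR, YW, YX]
Visit HQ; enqueue CF, EY, FV, ZE → queue [TO, VP, VR, YW, YX, CF, EY, FV, ZE]
Visit TO; enqueue JP → queue [VP, VR, YW, YX, CF, EY, FV, ZE, JP]
Visit VP; enqueue HF → queue [VR, YW, YX, CF, EY, FV, ZE, JP, HF]
Visit VR → queue [YW, YX, CF, EY, FV, ZE, JP, HF]
Visit YW → queue [YX, CF, EY, FV, ZE, JP, HF]
Visit YX; enqueue TI → queue [CF, EY, FV, ZE, JP, HF, TI]
Visit CF → queue [EY, FV, ZE, JP, HF, TI]
Visit EY → queue [FV, ZE, JP, HF, TI]
Visit FV → queue [ZE, JP, HF, TI]
Visit ZE → queue [JP, HF, TI]
Visit JP → queue [HF, TI]
Visit HF → queue [TI]
Visit TI → queue []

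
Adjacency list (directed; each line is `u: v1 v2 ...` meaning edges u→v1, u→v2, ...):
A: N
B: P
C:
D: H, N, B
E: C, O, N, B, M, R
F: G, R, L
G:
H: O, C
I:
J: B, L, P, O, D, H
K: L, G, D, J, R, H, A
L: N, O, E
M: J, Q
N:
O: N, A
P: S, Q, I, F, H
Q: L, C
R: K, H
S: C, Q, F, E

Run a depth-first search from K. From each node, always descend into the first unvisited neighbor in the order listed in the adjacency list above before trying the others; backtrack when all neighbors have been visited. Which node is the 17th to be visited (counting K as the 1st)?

M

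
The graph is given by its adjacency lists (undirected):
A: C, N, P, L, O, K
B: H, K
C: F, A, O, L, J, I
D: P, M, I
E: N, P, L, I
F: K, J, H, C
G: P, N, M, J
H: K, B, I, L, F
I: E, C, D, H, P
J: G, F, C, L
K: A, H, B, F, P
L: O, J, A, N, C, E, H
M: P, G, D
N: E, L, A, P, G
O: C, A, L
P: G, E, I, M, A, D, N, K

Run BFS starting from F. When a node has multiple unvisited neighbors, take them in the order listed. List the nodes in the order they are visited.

Visit F; enqueue K, J, H, C → queue [K, J, H, C]
Visit K; enqueue A, B, P → queue [J, H, C, A, B, P]
Visit J; enqueue G, L → queue [H, C, A, B, P, G, L]
Visit H; enqueue I → queue [C, A, B, P, G, L, I]
Visit C; enqueue O → queue [A, B, P, G, L, I, O]
Visit A; enqueue N → queue [B, P, G, L, I, O, N]
Visit B → queue [P, G, L, I, O, N]
Visit P; enqueue E, M, D → queue [G, L, I, O, N, E, M, D]
Visit G → queue [L, I, O, N, E, M, D]
Visit L → queue [I, O, N, E, M, D]
Visit I → queue [O, N, E, M, D]
Visit O → queue [N, E, M, D]
Visit N → queue [E, M, D]
Visit E → queue [M, D]
Visit M → queue [D]
Visit D → queue []

F -> K -> J -> H -> C -> A -> B -> P -> G -> L -> I -> O -> N -> E -> M -> D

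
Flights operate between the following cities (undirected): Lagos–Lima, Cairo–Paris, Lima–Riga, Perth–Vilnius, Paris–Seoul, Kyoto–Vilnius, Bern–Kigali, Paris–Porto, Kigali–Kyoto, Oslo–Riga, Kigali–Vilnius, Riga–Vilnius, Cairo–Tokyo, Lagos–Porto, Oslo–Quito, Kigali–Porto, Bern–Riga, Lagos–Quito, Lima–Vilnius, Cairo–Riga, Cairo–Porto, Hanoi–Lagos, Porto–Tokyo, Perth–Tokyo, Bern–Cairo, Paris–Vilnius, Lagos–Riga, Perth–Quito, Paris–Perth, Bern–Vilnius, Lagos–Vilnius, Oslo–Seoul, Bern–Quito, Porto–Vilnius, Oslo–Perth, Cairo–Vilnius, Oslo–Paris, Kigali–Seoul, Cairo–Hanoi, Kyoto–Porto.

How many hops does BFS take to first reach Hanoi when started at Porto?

Level 0: Porto
Level 1: Cairo, Kigali, Kyoto, Lagos, Paris, Tokyo, Vilnius
Level 2: Bern, Hanoi, Lima, Oslo, Perth, Quito, Riga, Seoul
Hanoi first appears at level 2.

2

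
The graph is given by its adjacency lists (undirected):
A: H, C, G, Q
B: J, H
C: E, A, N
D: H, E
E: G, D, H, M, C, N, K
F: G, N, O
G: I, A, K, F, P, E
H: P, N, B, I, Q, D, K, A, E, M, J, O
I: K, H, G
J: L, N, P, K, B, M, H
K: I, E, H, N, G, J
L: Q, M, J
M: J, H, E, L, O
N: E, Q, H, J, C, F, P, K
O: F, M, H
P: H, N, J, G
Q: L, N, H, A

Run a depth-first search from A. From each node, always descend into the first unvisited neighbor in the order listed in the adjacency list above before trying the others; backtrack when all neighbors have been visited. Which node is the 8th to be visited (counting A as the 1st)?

K

Visit A
A → H
H → P
P → N
N → E
E → G
G → I
I → K
K → J
J → L
L → Q
L → M
M → O
O → F
J → B
E → D
E → C

Visit order: A, H, P, N, E, G, I, K, J, L, Q, M, O, F, B, D, C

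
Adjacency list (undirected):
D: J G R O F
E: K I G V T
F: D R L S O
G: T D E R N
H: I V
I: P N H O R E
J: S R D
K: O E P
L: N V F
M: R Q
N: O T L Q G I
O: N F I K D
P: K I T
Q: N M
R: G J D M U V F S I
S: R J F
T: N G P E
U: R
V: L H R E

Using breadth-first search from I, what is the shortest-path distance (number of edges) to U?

Level 0: I
Level 1: E, H, N, O, P, R
Level 2: D, F, G, J, K, L, M, Q, S, T, U, V
U first appears at level 2.

2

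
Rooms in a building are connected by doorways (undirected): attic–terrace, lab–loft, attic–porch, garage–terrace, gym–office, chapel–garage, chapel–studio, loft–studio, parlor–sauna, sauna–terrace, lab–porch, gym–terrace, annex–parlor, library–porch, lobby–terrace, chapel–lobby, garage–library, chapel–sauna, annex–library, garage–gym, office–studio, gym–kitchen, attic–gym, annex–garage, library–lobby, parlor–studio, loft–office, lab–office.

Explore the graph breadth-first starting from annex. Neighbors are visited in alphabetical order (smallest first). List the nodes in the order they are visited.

Visit annex; enqueue garage, library, parlor → queue [garage, library, parlor]
Visit garage; enqueue chapel, gym, terrace → queue [library, parlor, chapel, gym, terrace]
Visit library; enqueue lobby, porch → queue [parlor, chapel, gym, terrace, lobby, porch]
Visit parlor; enqueue sauna, studio → queue [chapel, gym, terrace, lobby, porch, sauna, studio]
Visit chapel → queue [gym, terrace, lobby, porch, sauna, studio]
Visit gym; enqueue attic, kitchen, office → queue [terrace, lobby, porch, sauna, studio, attic, kitchen, office]
Visit terrace → queue [lobby, porch, sauna, studio, attic, kitchen, office]
Visit lobby → queue [porch, sauna, studio, attic, kitchen, office]
Visit porch; enqueue lab → queue [sauna, studio, attic, kitchen, office, lab]
Visit sauna → queue [studio, attic, kitchen, office, lab]
Visit studio; enqueue loft → queue [attic, kitchen, office, lab, loft]
Visit attic → queue [kitchen, office, lab, loft]
Visit kitchen → queue [office, lab, loft]
Visit office → queue [lab, loft]
Visit lab → queue [loft]
Visit loft → queue []

annex -> garage -> library -> parlor -> chapel -> gym -> terrace -> lobby -> porch -> sauna -> studio -> attic -> kitchen -> office -> lab -> loft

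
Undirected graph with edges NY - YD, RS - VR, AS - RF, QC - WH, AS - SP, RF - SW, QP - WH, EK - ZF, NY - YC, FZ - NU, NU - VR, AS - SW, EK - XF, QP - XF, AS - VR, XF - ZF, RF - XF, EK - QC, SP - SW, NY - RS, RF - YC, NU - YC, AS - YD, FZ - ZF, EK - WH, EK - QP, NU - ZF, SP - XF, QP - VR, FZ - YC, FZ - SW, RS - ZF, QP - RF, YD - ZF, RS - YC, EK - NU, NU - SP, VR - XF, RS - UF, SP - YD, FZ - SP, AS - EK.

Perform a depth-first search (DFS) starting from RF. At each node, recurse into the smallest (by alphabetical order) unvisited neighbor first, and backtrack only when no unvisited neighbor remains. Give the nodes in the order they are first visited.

Visit RF
RF → AS
AS → EK
EK → NU
NU → FZ
FZ → SP
SP → SW
SP → XF
XF → QP
QP → VR
VR → RS
RS → NY
NY → YC
NY → YD
YD → ZF
RS → UF
QP → WH
WH → QC

RF -> AS -> EK -> NU -> FZ -> SP -> SW -> XF -> QP -> VR -> RS -> NY -> YC -> YD -> ZF -> UF -> WH -> QC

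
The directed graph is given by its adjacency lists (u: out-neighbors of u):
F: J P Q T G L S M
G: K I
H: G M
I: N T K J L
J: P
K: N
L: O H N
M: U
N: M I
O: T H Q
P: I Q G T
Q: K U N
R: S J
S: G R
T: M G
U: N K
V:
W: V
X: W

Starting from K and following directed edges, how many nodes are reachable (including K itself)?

13

BFS from K visits: K, N, I, M, J, L, T, U, P, H, O, G, Q
Reachable nodes: 13 of 19 total.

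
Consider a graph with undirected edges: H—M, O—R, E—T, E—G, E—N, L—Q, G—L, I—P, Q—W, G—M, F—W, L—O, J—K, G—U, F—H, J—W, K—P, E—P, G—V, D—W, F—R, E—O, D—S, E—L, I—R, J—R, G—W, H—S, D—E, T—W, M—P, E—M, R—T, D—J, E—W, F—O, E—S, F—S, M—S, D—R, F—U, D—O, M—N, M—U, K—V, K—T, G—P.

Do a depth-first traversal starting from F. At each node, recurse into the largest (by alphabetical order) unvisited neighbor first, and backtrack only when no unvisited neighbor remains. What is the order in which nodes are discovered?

Visit F
F → W
W → T
T → R
R → O
O → L
L → Q
L → G
G → V
V → K
K → P
P → M
M → U
M → S
S → H
S → E
E → N
E → D
D → J
P → I

F, W, T, R, O, L, Q, G, V, K, P, M, U, S, H, E, N, D, J, I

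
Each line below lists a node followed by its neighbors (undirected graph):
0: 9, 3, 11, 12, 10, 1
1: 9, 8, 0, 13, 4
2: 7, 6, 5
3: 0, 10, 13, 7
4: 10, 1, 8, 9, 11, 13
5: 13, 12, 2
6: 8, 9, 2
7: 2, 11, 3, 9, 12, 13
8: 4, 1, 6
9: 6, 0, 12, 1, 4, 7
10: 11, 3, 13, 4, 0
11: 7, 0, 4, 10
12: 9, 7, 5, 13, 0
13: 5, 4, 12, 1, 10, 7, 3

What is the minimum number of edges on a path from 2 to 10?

3

Level 0: 2
Level 1: 5, 6, 7
Level 2: 3, 8, 9, 11, 12, 13
Level 3: 0, 1, 4, 10
10 first appears at level 3.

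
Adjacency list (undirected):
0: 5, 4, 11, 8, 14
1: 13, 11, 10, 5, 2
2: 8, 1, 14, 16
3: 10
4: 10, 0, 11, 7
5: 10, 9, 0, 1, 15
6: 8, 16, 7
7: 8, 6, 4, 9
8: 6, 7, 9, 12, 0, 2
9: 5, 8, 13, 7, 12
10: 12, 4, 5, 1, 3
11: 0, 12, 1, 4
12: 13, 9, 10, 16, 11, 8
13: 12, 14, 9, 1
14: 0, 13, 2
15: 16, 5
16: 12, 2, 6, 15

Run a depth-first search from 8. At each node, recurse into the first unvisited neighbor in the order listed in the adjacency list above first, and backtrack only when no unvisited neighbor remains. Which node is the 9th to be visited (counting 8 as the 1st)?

10

Visit 8
8 → 6
6 → 16
16 → 12
12 → 13
13 → 14
14 → 0
0 → 5
5 → 10
10 → 4
4 → 11
11 → 1
1 → 2
4 → 7
7 → 9
10 → 3
5 → 15

Visit order: 8, 6, 16, 12, 13, 14, 0, 5, 10, 4, 11, 1, 2, 7, 9, 3, 15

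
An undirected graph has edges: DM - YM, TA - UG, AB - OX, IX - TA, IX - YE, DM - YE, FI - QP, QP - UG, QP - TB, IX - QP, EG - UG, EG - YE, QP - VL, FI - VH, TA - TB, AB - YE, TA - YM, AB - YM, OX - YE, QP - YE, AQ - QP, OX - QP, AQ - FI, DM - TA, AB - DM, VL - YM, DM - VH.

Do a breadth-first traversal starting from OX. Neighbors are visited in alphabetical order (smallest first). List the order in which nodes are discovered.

OX, AB, QP, YE, DM, YM, AQ, FI, IX, TB, UG, VL, EG, TA, VH

Visit OX; enqueue AB, QP, YE → queue [AB, QP, YE]
Visit AB; enqueue DM, YM → queue [QP, YE, DM, YM]
Visit QP; enqueue AQ, FI, IX, TB, UG, VL → queue [YE, DM, YM, AQ, FI, IX, TB, UG, VL]
Visit YE; enqueue EG → queue [DM, YM, AQ, FI, IX, TB, UG, VL, EG]
Visit DM; enqueue TA, VH → queue [YM, AQ, FI, IX, TB, UG, VL, EG, TA, VH]
Visit YM → queue [AQ, FI, IX, TB, UG, VL, EG, TA, VH]
Visit AQ → queue [FI, IX, TB, UG, VL, EG, TA, VH]
Visit FI → queue [IX, TB, UG, VL, EG, TA, VH]
Visit IX → queue [TB, UG, VL, EG, TA, VH]
Visit TB → queue [UG, VL, EG, TA, VH]
Visit UG → queue [VL, EG, TA, VH]
Visit VL → queue [EG, TA, VH]
Visit EG → queue [TA, VH]
Visit TA → queue [VH]
Visit VH → queue []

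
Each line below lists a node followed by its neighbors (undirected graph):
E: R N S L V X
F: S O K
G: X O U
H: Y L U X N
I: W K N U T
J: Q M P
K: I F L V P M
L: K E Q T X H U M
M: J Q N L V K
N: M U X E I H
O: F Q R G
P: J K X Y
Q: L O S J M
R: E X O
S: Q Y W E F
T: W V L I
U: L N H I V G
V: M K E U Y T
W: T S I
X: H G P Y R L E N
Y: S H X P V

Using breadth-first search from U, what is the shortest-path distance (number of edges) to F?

3

Level 0: U
Level 1: G, H, I, L, N, V
Level 2: E, K, M, O, Q, T, W, X, Y
Level 3: F, J, P, R, S
F first appears at level 3.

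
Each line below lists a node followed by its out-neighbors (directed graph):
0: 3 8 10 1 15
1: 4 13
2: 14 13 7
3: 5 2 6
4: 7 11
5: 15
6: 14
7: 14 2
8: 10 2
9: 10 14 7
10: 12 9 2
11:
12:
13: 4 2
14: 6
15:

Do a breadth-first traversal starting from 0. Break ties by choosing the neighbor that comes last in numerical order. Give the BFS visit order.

Visit 0; enqueue 15, 10, 8, 3, 1 → queue [15, 10, 8, 3, 1]
Visit 15 → queue [10, 8, 3, 1]
Visit 10; enqueue 12, 9, 2 → queue [8, 3, 1, 12, 9, 2]
Visit 8 → queue [3, 1, 12, 9, 2]
Visit 3; enqueue 6, 5 → queue [1, 12, 9, 2, 6, 5]
Visit 1; enqueue 13, 4 → queue [12, 9, 2, 6, 5, 13, 4]
Visit 12 → queue [9, 2, 6, 5, 13, 4]
Visit 9; enqueue 14, 7 → queue [2, 6, 5, 13, 4, 14, 7]
Visit 2 → queue [6, 5, 13, 4, 14, 7]
Visit 6 → queue [5, 13, 4, 14, 7]
Visit 5 → queue [13, 4, 14, 7]
Visit 13 → queue [4, 14, 7]
Visit 4; enqueue 11 → queue [14, 7, 11]
Visit 14 → queue [7, 11]
Visit 7 → queue [11]
Visit 11 → queue []

0 15 10 8 3 1 12 9 2 6 5 13 4 14 7 11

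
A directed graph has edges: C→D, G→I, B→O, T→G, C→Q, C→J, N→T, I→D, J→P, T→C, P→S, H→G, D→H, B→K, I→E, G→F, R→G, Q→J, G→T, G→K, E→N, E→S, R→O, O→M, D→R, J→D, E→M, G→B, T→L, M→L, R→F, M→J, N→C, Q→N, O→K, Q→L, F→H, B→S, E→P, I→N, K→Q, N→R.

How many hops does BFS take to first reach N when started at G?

2

Level 0: G
Level 1: B, F, I, K, T
Level 2: C, D, E, H, L, N, O, Q, S
Level 3: J, M, P, R
N first appears at level 2.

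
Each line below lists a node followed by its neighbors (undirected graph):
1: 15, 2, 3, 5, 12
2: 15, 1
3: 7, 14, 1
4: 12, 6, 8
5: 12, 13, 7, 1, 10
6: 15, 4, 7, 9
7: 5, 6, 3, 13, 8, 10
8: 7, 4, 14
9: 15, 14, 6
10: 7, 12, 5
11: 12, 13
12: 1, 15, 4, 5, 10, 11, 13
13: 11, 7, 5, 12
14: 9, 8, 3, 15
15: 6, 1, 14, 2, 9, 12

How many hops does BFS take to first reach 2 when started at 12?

Level 0: 12
Level 1: 1, 4, 5, 10, 11, 13, 15
Level 2: 2, 3, 6, 7, 8, 9, 14
2 first appears at level 2.

2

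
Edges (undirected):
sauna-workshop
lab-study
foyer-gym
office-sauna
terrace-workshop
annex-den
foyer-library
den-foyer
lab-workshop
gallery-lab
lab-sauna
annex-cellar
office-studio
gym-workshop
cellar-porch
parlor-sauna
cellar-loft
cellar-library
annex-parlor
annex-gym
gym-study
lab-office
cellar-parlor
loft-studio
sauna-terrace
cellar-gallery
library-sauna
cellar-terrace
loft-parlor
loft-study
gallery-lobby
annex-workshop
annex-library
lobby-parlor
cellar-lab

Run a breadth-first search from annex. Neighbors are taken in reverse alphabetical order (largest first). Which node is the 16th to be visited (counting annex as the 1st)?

Visit annex; enqueue workshop, parlor, library, gym, den, cellar → queue [workshop, parlor, library, gym, den, cellar]
Visit workshop; enqueue terrace, sauna, lab → queue [parlor, library, gym, den, cellar, terrace, sauna, lab]
Visit parlor; enqueue loft, lobby → queue [library, gym, den, cellar, terrace, sauna, lab, loft, lobby]
Visit library; enqueue foyer → queue [gym, den, cellar, terrace, sauna, lab, loft, lobby, foyer]
Visit gym; enqueue study → queue [den, cellar, terrace, sauna, lab, loft, lobby, foyer, study]
Visit den → queue [cellar, terrace, sauna, lab, loft, lobby, foyer, study]
Visit cellar; enqueue porch, gallery → queue [terrace, sauna, lab, loft, lobby, foyer, study, porch, gallery]
Visit terrace → queue [sauna, lab, loft, lobby, foyer, study, porch, gallery]
Visit sauna; enqueue office → queue [lab, loft, lobby, foyer, study, porch, gallery, office]
Visit lab → queue [loft, lobby, foyer, study, porch, gallery, office]
Visit loft; enqueue studio → queue [lobby, foyer, study, porch, gallery, office, studio]
Visit lobby → queue [foyer, study, porch, gallery, office, studio]
Visit foyer → queue [study, porch, gallery, office, studio]
Visit study → queue [porch, gallery, office, studio]
Visit porch → queue [gallery, office, studio]
Visit gallery → queue [office, studio]
Visit office → queue [studio]
Visit studio → queue []

Visit order: annex, workshop, parlor, library, gym, den, cellar, terrace, sauna, lab, loft, lobby, foyer, study, porch, gallery, office, studio

gallery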